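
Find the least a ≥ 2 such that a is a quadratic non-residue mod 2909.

(2/2909) = −1, so 2 is the smallest positive non-residue mod 2909.

2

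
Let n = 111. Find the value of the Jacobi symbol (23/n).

Reciprocity: 23 ≡ 3 and 111 ≡ 3 (mod 4), so (23/111) = −(111/23).
Reduce top mod 23: now compute (19/23).
Reciprocity: 19 ≡ 3 and 23 ≡ 3 (mod 4), so (19/23) = −(23/19).
Reduce top mod 19: now compute (4/19).
Pull out 2^2: since 19 ≡ 3 (mod 8), (2/19) = -1, so (2/19)^2 = +1.
Reached (1/19) = 1. Collecting the sign flips along the way, the symbol is +1.

1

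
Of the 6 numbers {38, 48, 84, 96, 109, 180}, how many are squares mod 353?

3

(38/353) = +1 → QR.
(48/353) = -1 → non-residue.
(84/353) = +1 → QR.
(96/353) = -1 → non-residue.
(109/353) = +1 → QR.
(180/353) = -1 → non-residue.
Total quadratic residues among the 6: 3.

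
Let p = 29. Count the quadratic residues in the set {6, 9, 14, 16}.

(6/29) = +1 → QR.
(9/29) = +1 → QR.
(14/29) = -1 → non-residue.
(16/29) = +1 → QR.
Total quadratic residues among the 4: 3.

3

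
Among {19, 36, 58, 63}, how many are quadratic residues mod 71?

(19/71) = +1 → QR.
(36/71) = +1 → QR.
(58/71) = +1 → QR.
(63/71) = -1 → non-residue.
Total quadratic residues among the 4: 3.

3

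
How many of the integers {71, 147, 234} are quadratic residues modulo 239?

2

(71/239) = +1 → QR.
(147/239) = +1 → QR.
(234/239) = -1 → non-residue.
Total quadratic residues among the 3: 2.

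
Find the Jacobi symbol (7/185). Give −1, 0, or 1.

-1

Reciprocity: 7 ≡ 3 and 185 ≡ 1 (mod 4), so (7/185) = +(185/7).
Reduce top mod 7: now compute (3/7).
Reciprocity: 3 ≡ 3 and 7 ≡ 3 (mod 4), so (3/7) = −(7/3).
Reduce top mod 3: now compute (1/3).
Reached (1/3) = 1. Collecting the sign flips along the way, the symbol is -1.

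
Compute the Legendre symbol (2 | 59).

-1

Euler's criterion: (2/59) ≡ 2^29 (mod 59).
2^2 ≡ 4 (mod 59)
2^4 ≡ 16 (mod 59)
2^8 ≡ 20 (mod 59)
2^16 ≡ 46 (mod 59)
2^29 = 2^(16+8+4+1) ≡ 58 (mod 59).
Result is 58 ≡ −1, so (2/59) = −1.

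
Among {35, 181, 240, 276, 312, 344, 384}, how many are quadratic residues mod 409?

(35/409) = -1 → non-residue.
(181/409) = -1 → non-residue.
(240/409) = +1 → QR.
(276/409) = +1 → QR.
(312/409) = -1 → non-residue.
(344/409) = -1 → non-residue.
(384/409) = +1 → QR.
Total quadratic residues among the 7: 3.

3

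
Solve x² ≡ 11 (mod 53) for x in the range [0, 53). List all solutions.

53 ≡ 1 (mod 4), so we find a root by search.
Trying successive values, 8² = 64 ≡ 11 (mod 53). The other root is 53 − 8 = 45.

8, 45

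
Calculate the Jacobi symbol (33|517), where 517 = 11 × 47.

0

Reciprocity: 33 ≡ 1 and 517 ≡ 1 (mod 4), so (33/517) = +(517/33).
Reduce top mod 33: now compute (22/33).
Pull out 2: since 33 ≡ 1 (mod 8), (2/33) = +1.
Reciprocity: 11 ≡ 3 and 33 ≡ 1 (mod 4), so (11/33) = +(33/11).
Reduce top mod 11: now compute (0/11).
Top reduces to 0: gcd > 1, so the symbol is 0.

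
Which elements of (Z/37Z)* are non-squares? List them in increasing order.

Square k = 1,…,18 (k and 37−k give the same square):
1²=1, 2²=4, 3²=9, 4²=16, 5²=25, 6²=36, 7²≡12, 8²≡27, 9²≡7, 10²≡26, 11²≡10, 12²≡33, 13²≡21, 14²≡11, 15²≡3, 16²≡34, 17²≡30, 18²≡28 (mod 37).
The residues are {1, 3, 4, 7, 9, 10, 11, 12, 16, 21, 25, 26, 27, 28, 30, 33, 34, 36}; the non-residues are the remaining 18 nonzero classes.

2, 5, 6, 8, 13, 14, 15, 17, 18, 19, 20, 22, 23, 24, 29, 31, 32, 35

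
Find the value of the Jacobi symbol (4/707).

1

Pull out 2^2: since 707 ≡ 3 (mod 8), (2/707) = -1, so (2/707)^2 = +1.
Reached (1/707) = 1. Collecting the sign flips along the way, the symbol is +1.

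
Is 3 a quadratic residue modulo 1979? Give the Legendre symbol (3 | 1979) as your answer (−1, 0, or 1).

Reciprocity: 3 ≡ 3 and 1979 ≡ 3 (mod 4), so (3/1979) = −(1979/3).
Reduce top mod 3: now compute (2/3).
Pull out 2: since 3 ≡ 3 (mod 8), (2/3) = -1.
Reached (1/3) = 1. Collecting the sign flips along the way, the symbol is +1.

1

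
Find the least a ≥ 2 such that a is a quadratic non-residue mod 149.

2

(2/149) = −1, so 2 is the smallest positive non-residue mod 149.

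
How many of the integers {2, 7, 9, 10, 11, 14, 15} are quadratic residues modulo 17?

(2/17) = +1 → QR.
(7/17) = -1 → non-residue.
(9/17) = +1 → QR.
(10/17) = -1 → non-residue.
(11/17) = -1 → non-residue.
(14/17) = -1 → non-residue.
(15/17) = +1 → QR.
Total quadratic residues among the 7: 3.

3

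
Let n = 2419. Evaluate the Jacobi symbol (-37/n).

First reduce: -37 ≡ 2382 (mod 2419).
Pull out 2: since 2419 ≡ 3 (mod 8), (2/2419) = -1.
Reciprocity: 1191 ≡ 3 and 2419 ≡ 3 (mod 4), so (1191/2419) = −(2419/1191).
Reduce top mod 1191: now compute (37/1191).
Reciprocity: 37 ≡ 1 and 1191 ≡ 3 (mod 4), so (37/1191) = +(1191/37).
Reduce top mod 37: now compute (7/37).
Reciprocity: 7 ≡ 3 and 37 ≡ 1 (mod 4), so (7/37) = +(37/7).
Reduce top mod 7: now compute (2/7).
Pull out 2: since 7 ≡ 7 (mod 8), (2/7) = +1.
Reached (1/7) = 1. Collecting the sign flips along the way, the symbol is +1.

1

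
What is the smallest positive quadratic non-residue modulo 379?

(2/379) = −1, so 2 is the smallest positive non-residue mod 379.

2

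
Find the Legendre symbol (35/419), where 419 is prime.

1

Euler's criterion: (35/419) ≡ 35^209 (mod 419).
35^2 ≡ 387 (mod 419)
35^4 ≡ 186 (mod 419)
35^8 ≡ 238 (mod 419)
35^16 ≡ 79 (mod 419)
35^32 ≡ 375 (mod 419)
35^64 ≡ 260 (mod 419)
35^128 ≡ 141 (mod 419)
35^209 = 35^(128+64+16+1) ≡ 1 (mod 419).
Result is 1, so (35/419) = 1.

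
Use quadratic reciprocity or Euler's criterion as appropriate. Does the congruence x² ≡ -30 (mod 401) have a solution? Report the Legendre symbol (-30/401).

Euler's criterion: (-30/401) ≡ 371^200 (mod 401).
371^2 ≡ 98 (mod 401)
371^4 ≡ 381 (mod 401)
371^8 ≡ 400 (mod 401)
371^16 ≡ 1 (mod 401)
371^32 ≡ 1 (mod 401)
371^64 ≡ 1 (mod 401)
371^128 ≡ 1 (mod 401)
371^200 = 371^(128+64+8) ≡ 400 (mod 401).
Result is 400 ≡ −1, so (-30/401) = −1.

-1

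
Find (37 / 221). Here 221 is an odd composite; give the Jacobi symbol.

1

Reciprocity: 37 ≡ 1 and 221 ≡ 1 (mod 4), so (37/221) = +(221/37).
Reduce top mod 37: now compute (36/37).
Pull out 2^2: since 37 ≡ 5 (mod 8), (2/37) = -1, so (2/37)^2 = +1.
Reciprocity: 9 ≡ 1 and 37 ≡ 1 (mod 4), so (9/37) = +(37/9).
Reduce top mod 9: now compute (1/9).
Reached (1/9) = 1. Collecting the sign flips along the way, the symbol is +1.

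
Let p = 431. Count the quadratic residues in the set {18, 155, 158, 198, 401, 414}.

(18/431) = +1 → QR.
(155/431) = -1 → non-residue.
(158/431) = -1 → non-residue.
(198/431) = +1 → QR.
(401/431) = -1 → non-residue.
(414/431) = +1 → QR.
Total quadratic residues among the 6: 3.

3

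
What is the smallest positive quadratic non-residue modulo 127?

3

(2/127) = +1, so 2 is a residue.
(3/127) = −1, so 3 is the smallest positive non-residue mod 127.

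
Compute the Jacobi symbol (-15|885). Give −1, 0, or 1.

0

First reduce: -15 ≡ 870 (mod 885).
Pull out 2: since 885 ≡ 5 (mod 8), (2/885) = -1.
Reciprocity: 435 ≡ 3 and 885 ≡ 1 (mod 4), so (435/885) = +(885/435).
Reduce top mod 435: now compute (15/435).
Reciprocity: 15 ≡ 3 and 435 ≡ 3 (mod 4), so (15/435) = −(435/15).
Reduce top mod 15: now compute (0/15).
Top reduces to 0: gcd > 1, so the symbol is 0.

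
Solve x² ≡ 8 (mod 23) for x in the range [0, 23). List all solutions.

Since 23 ≡ 3 (mod 4), a square root of 8 is 8^((23+1)/4) = 8^6 mod 23.
Repeated squaring: 8^2≡18, 8^4≡2 (mod 23).
8^6 = 8^(4+2) ≡ 13 (mod 23).
Check: 13² = 169 ≡ 8 (mod 23). The two roots are 10 and 13.

10, 13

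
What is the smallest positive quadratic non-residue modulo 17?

(2/17) = +1, so 2 is a residue.
(3/17) = −1, so 3 is the smallest positive non-residue mod 17.

3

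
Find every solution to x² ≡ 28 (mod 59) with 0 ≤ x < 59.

Since 59 ≡ 3 (mod 4), a square root of 28 is 28^((59+1)/4) = 28^15 mod 59.
Repeated squaring: 28^2≡17, 28^4≡53, 28^8≡36 (mod 59).
28^15 = 28^(8+4+2+1) ≡ 21 (mod 59).
Check: 21² = 441 ≡ 28 (mod 59). The two roots are 21 and 38.

21, 38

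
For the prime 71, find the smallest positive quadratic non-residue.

7

(2/71) = +1, so 2 is a residue.
(3/71) = +1, so 3 is a residue.
(4/71) = +1, so 4 is a residue.
(5/71) = +1, so 5 is a residue.
(6/71) = +1, so 6 is a residue.
(7/71) = −1, so 7 is the smallest positive non-residue mod 71.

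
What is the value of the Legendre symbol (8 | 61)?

-1

Pull out 2^3: since 61 ≡ 5 (mod 8), (2/61) = -1, so (2/61)^3 = -1.
Reached (1/61) = 1. Collecting the sign flips along the way, the symbol is -1.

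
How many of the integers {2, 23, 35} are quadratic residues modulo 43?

(2/43) = -1 → non-residue.
(23/43) = +1 → QR.
(35/43) = +1 → QR.
Total quadratic residues among the 3: 2.

2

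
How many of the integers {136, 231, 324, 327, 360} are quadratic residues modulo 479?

4

(136/479) = -1 → non-residue.
(231/479) = +1 → QR.
(324/479) = +1 → QR.
(327/479) = +1 → QR.
(360/479) = +1 → QR.
Total quadratic residues among the 5: 4.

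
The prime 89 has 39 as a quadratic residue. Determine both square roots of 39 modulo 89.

89 ≡ 1 (mod 4), so we find a root by search.
Trying successive values, 22² = 484 ≡ 39 (mod 89). The other root is 89 − 22 = 67.

22, 67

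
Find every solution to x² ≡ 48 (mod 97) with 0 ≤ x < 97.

40, 57

97 ≡ 1 (mod 4), so we find a root by search.
Trying successive values, 40² = 1600 ≡ 48 (mod 97). The other root is 97 − 40 = 57.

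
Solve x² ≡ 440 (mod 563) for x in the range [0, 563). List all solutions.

Since 563 ≡ 3 (mod 4), a square root of 440 is 440^((563+1)/4) = 440^141 mod 563.
Repeated squaring: 440^2≡491, 440^4≡117, 440^8≡177, 440^16≡364, 440^32≡191, 440^64≡449, 440^128≡47 (mod 563).
440^141 = 440^(128+8+4+1) ≡ 406 (mod 563).
Check: 406² = 164836 ≡ 440 (mod 563). The two roots are 157 and 406.

157, 406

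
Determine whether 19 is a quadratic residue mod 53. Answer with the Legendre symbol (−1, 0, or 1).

-1

Reciprocity: 19 ≡ 3 and 53 ≡ 1 (mod 4), so (19/53) = +(53/19).
Reduce top mod 19: now compute (15/19).
Reciprocity: 15 ≡ 3 and 19 ≡ 3 (mod 4), so (15/19) = −(19/15).
Reduce top mod 15: now compute (4/15).
Pull out 2^2: since 15 ≡ 7 (mod 8), (2/15) = +1, so (2/15)^2 = +1.
Reached (1/15) = 1. Collecting the sign flips along the way, the symbol is -1.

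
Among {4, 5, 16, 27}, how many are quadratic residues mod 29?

(4/29) = +1 → QR.
(5/29) = +1 → QR.
(16/29) = +1 → QR.
(27/29) = -1 → non-residue.
Total quadratic residues among the 4: 3.

3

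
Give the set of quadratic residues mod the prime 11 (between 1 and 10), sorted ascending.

1,3,4,5,9

Square k = 1,…,5 (k and 11−k give the same square):
1²=1, 2²=4, 3²=9, 4²≡5, 5²≡3 (mod 11).
So the quadratic residues mod 11 are {1, 3, 4, 5, 9}.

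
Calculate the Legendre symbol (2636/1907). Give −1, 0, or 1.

First reduce: 2636 ≡ 729 (mod 1907).
Reciprocity: 729 ≡ 1 and 1907 ≡ 3 (mod 4), so (729/1907) = +(1907/729).
Reduce top mod 729: now compute (449/729).
Reciprocity: 449 ≡ 1 and 729 ≡ 1 (mod 4), so (449/729) = +(729/449).
Reduce top mod 449: now compute (280/449).
Pull out 2^3: since 449 ≡ 1 (mod 8), (2/449) = +1, so (2/449)^3 = +1.
Reciprocity: 35 ≡ 3 and 449 ≡ 1 (mod 4), so (35/449) = +(449/35).
Reduce top mod 35: now compute (29/35).
Reciprocity: 29 ≡ 1 and 35 ≡ 3 (mod 4), so (29/35) = +(35/29).
Reduce top mod 29: now compute (6/29).
Pull out 2: since 29 ≡ 5 (mod 8), (2/29) = -1.
Reciprocity: 3 ≡ 3 and 29 ≡ 1 (mod 4), so (3/29) = +(29/3).
Reduce top mod 3: now compute (2/3).
Pull out 2: since 3 ≡ 3 (mod 8), (2/3) = -1.
Reached (1/3) = 1. Collecting the sign flips along the way, the symbol is +1.

1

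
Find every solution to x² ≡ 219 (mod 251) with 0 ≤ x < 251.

Since 251 ≡ 3 (mod 4), a square root of 219 is 219^((251+1)/4) = 219^63 mod 251.
Repeated squaring: 219^2≡20, 219^4≡149, 219^8≡113, 219^16≡219, 219^32≡20 (mod 251).
219^63 = 219^(32+16+8+4+2+1) ≡ 113 (mod 251).
Check: 113² = 12769 ≡ 219 (mod 251). The two roots are 113 and 138.

113, 138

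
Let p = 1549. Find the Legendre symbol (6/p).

Pull out 2: since 1549 ≡ 5 (mod 8), (2/1549) = -1.
Reciprocity: 3 ≡ 3 and 1549 ≡ 1 (mod 4), so (3/1549) = +(1549/3).
Reduce top mod 3: now compute (1/3).
Reached (1/3) = 1. Collecting the sign flips along the way, the symbol is -1.

-1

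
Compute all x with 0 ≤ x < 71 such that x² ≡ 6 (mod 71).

19, 52

Since 71 ≡ 3 (mod 4), a square root of 6 is 6^((71+1)/4) = 6^18 mod 71.
Repeated squaring: 6^2≡36, 6^4≡18, 6^8≡40, 6^16≡38 (mod 71).
6^18 = 6^(16+2) ≡ 19 (mod 71).
Check: 19² = 361 ≡ 6 (mod 71). The two roots are 19 and 52.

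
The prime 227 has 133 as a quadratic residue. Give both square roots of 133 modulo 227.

70, 157

Since 227 ≡ 3 (mod 4), a square root of 133 is 133^((227+1)/4) = 133^57 mod 227.
Repeated squaring: 133^2≡210, 133^4≡62, 133^8≡212, 133^16≡225, 133^32≡4 (mod 227).
133^57 = 133^(32+16+8+1) ≡ 70 (mod 227).
Check: 70² = 4900 ≡ 133 (mod 227). The two roots are 70 and 157.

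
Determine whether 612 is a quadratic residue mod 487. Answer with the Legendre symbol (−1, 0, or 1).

Euler's criterion: (612/487) ≡ 125^243 (mod 487).
125^2 ≡ 41 (mod 487)
125^4 ≡ 220 (mod 487)
125^8 ≡ 187 (mod 487)
125^16 ≡ 392 (mod 487)
125^32 ≡ 259 (mod 487)
125^64 ≡ 362 (mod 487)
125^128 ≡ 41 (mod 487)
125^243 = 125^(128+64+32+16+2+1) ≡ 486 (mod 487).
Result is 486 ≡ −1, so (612/487) = −1.

-1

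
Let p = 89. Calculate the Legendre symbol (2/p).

Euler's criterion: (2/89) ≡ 2^44 (mod 89).
2^2 ≡ 4 (mod 89)
2^4 ≡ 16 (mod 89)
2^8 ≡ 78 (mod 89)
2^16 ≡ 32 (mod 89)
2^32 ≡ 45 (mod 89)
2^44 = 2^(32+8+4) ≡ 1 (mod 89).
Result is 1, so (2/89) = 1.

1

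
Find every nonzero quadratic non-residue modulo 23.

Square k = 1,…,11 (k and 23−k give the same square):
1²=1, 2²=4, 3²=9, 4²=16, 5²≡2, 6²≡13, 7²≡3, 8²≡18, 9²≡12, 10²≡8, 11²≡6 (mod 23).
The residues are {1, 2, 3, 4, 6, 8, 9, 12, 13, 16, 18}; the non-residues are the remaining 11 nonzero classes.

5, 7, 10, 11, 14, 15, 17, 19, 20, 21, 22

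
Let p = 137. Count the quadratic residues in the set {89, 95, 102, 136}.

1

(89/137) = -1 → non-residue.
(95/137) = -1 → non-residue.
(102/137) = -1 → non-residue.
(136/137) = +1 → QR.
Total quadratic residues among the 4: 1.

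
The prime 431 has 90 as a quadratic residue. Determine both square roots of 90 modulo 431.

Since 431 ≡ 3 (mod 4), a square root of 90 is 90^((431+1)/4) = 90^108 mod 431.
Repeated squaring: 90^2≡342, 90^4≡163, 90^8≡278, 90^16≡135, 90^32≡123, 90^64≡44 (mod 431).
90^108 = 90^(64+32+8+4) ≡ 368 (mod 431).
Check: 368² = 135424 ≡ 90 (mod 431). The two roots are 63 and 368.

63, 368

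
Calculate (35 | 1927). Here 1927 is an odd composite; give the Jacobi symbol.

Reciprocity: 35 ≡ 3 and 1927 ≡ 3 (mod 4), so (35/1927) = −(1927/35).
Reduce top mod 35: now compute (2/35).
Pull out 2: since 35 ≡ 3 (mod 8), (2/35) = -1.
Reached (1/35) = 1. Collecting the sign flips along the way, the symbol is +1.

1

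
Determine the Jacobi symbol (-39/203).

First reduce: -39 ≡ 164 (mod 203).
Pull out 2^2: since 203 ≡ 3 (mod 8), (2/203) = -1, so (2/203)^2 = +1.
Reciprocity: 41 ≡ 1 and 203 ≡ 3 (mod 4), so (41/203) = +(203/41).
Reduce top mod 41: now compute (39/41).
Reciprocity: 39 ≡ 3 and 41 ≡ 1 (mod 4), so (39/41) = +(41/39).
Reduce top mod 39: now compute (2/39).
Pull out 2: since 39 ≡ 7 (mod 8), (2/39) = +1.
Reached (1/39) = 1. Collecting the sign flips along the way, the symbol is +1.

1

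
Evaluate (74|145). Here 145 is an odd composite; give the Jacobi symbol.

1

Pull out 2: since 145 ≡ 1 (mod 8), (2/145) = +1.
Reciprocity: 37 ≡ 1 and 145 ≡ 1 (mod 4), so (37/145) = +(145/37).
Reduce top mod 37: now compute (34/37).
Pull out 2: since 37 ≡ 5 (mod 8), (2/37) = -1.
Reciprocity: 17 ≡ 1 and 37 ≡ 1 (mod 4), so (17/37) = +(37/17).
Reduce top mod 17: now compute (3/17).
Reciprocity: 3 ≡ 3 and 17 ≡ 1 (mod 4), so (3/17) = +(17/3).
Reduce top mod 3: now compute (2/3).
Pull out 2: since 3 ≡ 3 (mod 8), (2/3) = -1.
Reached (1/3) = 1. Collecting the sign flips along the way, the symbol is +1.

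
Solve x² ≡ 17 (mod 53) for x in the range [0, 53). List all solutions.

53 ≡ 1 (mod 4), so we find a root by search.
Trying successive values, 21² = 441 ≡ 17 (mod 53). The other root is 53 − 21 = 32.

21, 32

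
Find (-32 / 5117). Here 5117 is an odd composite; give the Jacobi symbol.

-1

First reduce: -32 ≡ 5085 (mod 5117).
Reciprocity: 5085 ≡ 1 and 5117 ≡ 1 (mod 4), so (5085/5117) = +(5117/5085).
Reduce top mod 5085: now compute (32/5085).
Pull out 2^5: since 5085 ≡ 5 (mod 8), (2/5085) = -1, so (2/5085)^5 = -1.
Reached (1/5085) = 1. Collecting the sign flips along the way, the symbol is -1.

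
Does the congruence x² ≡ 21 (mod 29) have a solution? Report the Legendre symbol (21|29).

Reciprocity: 21 ≡ 1 and 29 ≡ 1 (mod 4), so (21/29) = +(29/21).
Reduce top mod 21: now compute (8/21).
Pull out 2^3: since 21 ≡ 5 (mod 8), (2/21) = -1, so (2/21)^3 = -1.
Reached (1/21) = 1. Collecting the sign flips along the way, the symbol is -1.

-1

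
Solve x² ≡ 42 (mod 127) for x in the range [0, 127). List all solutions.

13, 114

Since 127 ≡ 3 (mod 4), a square root of 42 is 42^((127+1)/4) = 42^32 mod 127.
Repeated squaring: 42^2≡113, 42^4≡69, 42^8≡62, 42^16≡34, 42^32≡13 (mod 127).
42^32 = 42^(32) ≡ 13 (mod 127).
Check: 13² = 169 ≡ 42 (mod 127). The two roots are 13 and 114.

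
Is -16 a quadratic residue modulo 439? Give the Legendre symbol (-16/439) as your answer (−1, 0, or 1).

First reduce: -16 ≡ 423 (mod 439).
Reciprocity: 423 ≡ 3 and 439 ≡ 3 (mod 4), so (423/439) = −(439/423).
Reduce top mod 423: now compute (16/423).
Pull out 2^4: since 423 ≡ 7 (mod 8), (2/423) = +1, so (2/423)^4 = +1.
Reached (1/423) = 1. Collecting the sign flips along the way, the symbol is -1.

-1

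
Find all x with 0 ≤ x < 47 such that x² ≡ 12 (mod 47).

23, 24

Since 47 ≡ 3 (mod 4), a square root of 12 is 12^((47+1)/4) = 12^12 mod 47.
Repeated squaring: 12^2≡3, 12^4≡9, 12^8≡34 (mod 47).
12^12 = 12^(8+4) ≡ 24 (mod 47).
Check: 24² = 576 ≡ 12 (mod 47). The two roots are 23 and 24.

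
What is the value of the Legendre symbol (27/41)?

-1

Reciprocity: 27 ≡ 3 and 41 ≡ 1 (mod 4), so (27/41) = +(41/27).
Reduce top mod 27: now compute (14/27).
Pull out 2: since 27 ≡ 3 (mod 8), (2/27) = -1.
Reciprocity: 7 ≡ 3 and 27 ≡ 3 (mod 4), so (7/27) = −(27/7).
Reduce top mod 7: now compute (6/7).
Pull out 2: since 7 ≡ 7 (mod 8), (2/7) = +1.
Reciprocity: 3 ≡ 3 and 7 ≡ 3 (mod 4), so (3/7) = −(7/3).
Reduce top mod 3: now compute (1/3).
Reached (1/3) = 1. Collecting the sign flips along the way, the symbol is -1.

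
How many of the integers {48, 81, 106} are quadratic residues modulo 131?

(48/131) = +1 → QR.
(81/131) = +1 → QR.
(106/131) = -1 → non-residue.
Total quadratic residues among the 3: 2.

2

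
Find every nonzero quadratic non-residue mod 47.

5, 10, 11, 13, 15, 19, 20, 22, 23, 26, 29, 30, 31, 33, 35, 38, 39, 40, 41, 43, 44, 45, 46

Square k = 1,…,23 (k and 47−k give the same square):
1²=1, 2²=4, 3²=9, 4²=16, 5²=25, 6²=36, 7²≡2, 8²≡17, 9²≡34, 10²≡6, 11²≡27, 12²≡3, 13²≡28, 14²≡8, 15²≡37, 16²≡21, 17²≡7, 18²≡42, 19²≡32, 20²≡24, 21²≡18, 22²≡14, 23²≡12 (mod 47).
The residues are {1, 2, 3, 4, 6, 7, 8, 9, 12, 14, 16, 17, 18, 21, 24, 25, 27, 28, 32, 34, 36, 37, 42}; the non-residues are the remaining 23 nonzero classes.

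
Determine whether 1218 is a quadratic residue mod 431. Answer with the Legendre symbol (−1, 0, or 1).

First reduce: 1218 ≡ 356 (mod 431).
Pull out 2^2: since 431 ≡ 7 (mod 8), (2/431) = +1, so (2/431)^2 = +1.
Reciprocity: 89 ≡ 1 and 431 ≡ 3 (mod 4), so (89/431) = +(431/89).
Reduce top mod 89: now compute (75/89).
Reciprocity: 75 ≡ 3 and 89 ≡ 1 (mod 4), so (75/89) = +(89/75).
Reduce top mod 75: now compute (14/75).
Pull out 2: since 75 ≡ 3 (mod 8), (2/75) = -1.
Reciprocity: 7 ≡ 3 and 75 ≡ 3 (mod 4), so (7/75) = −(75/7).
Reduce top mod 7: now compute (5/7).
Reciprocity: 5 ≡ 1 and 7 ≡ 3 (mod 4), so (5/7) = +(7/5).
Reduce top mod 5: now compute (2/5).
Pull out 2: since 5 ≡ 5 (mod 8), (2/5) = -1.
Reached (1/5) = 1. Collecting the sign flips along the way, the symbol is -1.

-1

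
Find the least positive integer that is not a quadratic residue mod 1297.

5

(2/1297) = +1, so 2 is a residue.
(3/1297) = +1, so 3 is a residue.
(4/1297) = +1, so 4 is a residue.
(5/1297) = −1, so 5 is the smallest positive non-residue mod 1297.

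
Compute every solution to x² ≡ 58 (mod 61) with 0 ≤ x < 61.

27, 34

61 ≡ 1 (mod 4), so we find a root by search.
Trying successive values, 27² = 729 ≡ 58 (mod 61). The other root is 61 − 27 = 34.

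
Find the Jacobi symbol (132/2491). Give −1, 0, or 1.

1

Pull out 2^2: since 2491 ≡ 3 (mod 8), (2/2491) = -1, so (2/2491)^2 = +1.
Reciprocity: 33 ≡ 1 and 2491 ≡ 3 (mod 4), so (33/2491) = +(2491/33).
Reduce top mod 33: now compute (16/33).
Pull out 2^4: since 33 ≡ 1 (mod 8), (2/33) = +1, so (2/33)^4 = +1.
Reached (1/33) = 1. Collecting the sign flips along the way, the symbol is +1.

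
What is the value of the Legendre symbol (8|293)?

Euler's criterion: (8/293) ≡ 8^146 (mod 293).
8^2 ≡ 64 (mod 293)
8^4 ≡ 287 (mod 293)
8^8 ≡ 36 (mod 293)
8^16 ≡ 124 (mod 293)
8^32 ≡ 140 (mod 293)
8^64 ≡ 262 (mod 293)
8^128 ≡ 82 (mod 293)
8^146 = 8^(128+16+2) ≡ 292 (mod 293).
Result is 292 ≡ −1, so (8/293) = −1.

-1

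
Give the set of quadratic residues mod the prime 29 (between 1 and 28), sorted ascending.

Square k = 1,…,14 (k and 29−k give the same square):
1²=1, 2²=4, 3²=9, 4²=16, 5²=25, 6²≡7, 7²≡20, 8²≡6, 9²≡23, 10²≡13, 11²≡5, 12²≡28, 13²≡24, 14²≡22 (mod 29).
So the quadratic residues mod 29 are {1, 4, 5, 6, 7, 9, 13, 16, 20, 22, 23, 24, 25, 28}.

1 4 5 6 7 9 13 16 20 22 23 24 25 28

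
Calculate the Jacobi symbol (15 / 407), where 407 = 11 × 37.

Reciprocity: 15 ≡ 3 and 407 ≡ 3 (mod 4), so (15/407) = −(407/15).
Reduce top mod 15: now compute (2/15).
Pull out 2: since 15 ≡ 7 (mod 8), (2/15) = +1.
Reached (1/15) = 1. Collecting the sign flips along the way, the symbol is -1.

-1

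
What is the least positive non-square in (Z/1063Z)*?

3

(2/1063) = +1, so 2 is a residue.
(3/1063) = −1, so 3 is the smallest positive non-residue mod 1063.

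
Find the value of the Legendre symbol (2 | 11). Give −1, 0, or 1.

-1

Pull out 2: since 11 ≡ 3 (mod 8), (2/11) = -1.
Reached (1/11) = 1. Collecting the sign flips along the way, the symbol is -1.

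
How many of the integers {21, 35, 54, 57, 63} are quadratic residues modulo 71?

2

(21/71) = -1 → non-residue.
(35/71) = -1 → non-residue.
(54/71) = +1 → QR.
(57/71) = +1 → QR.
(63/71) = -1 → non-residue.
Total quadratic residues among the 5: 2.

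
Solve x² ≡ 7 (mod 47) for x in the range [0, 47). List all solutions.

Since 47 ≡ 3 (mod 4), a square root of 7 is 7^((47+1)/4) = 7^12 mod 47.
Repeated squaring: 7^2≡2, 7^4≡4, 7^8≡16 (mod 47).
7^12 = 7^(8+4) ≡ 17 (mod 47).
Check: 17² = 289 ≡ 7 (mod 47). The two roots are 17 and 30.

17, 30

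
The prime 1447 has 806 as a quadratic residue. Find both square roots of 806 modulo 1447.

Since 1447 ≡ 3 (mod 4), a square root of 806 is 806^((1447+1)/4) = 806^362 mod 1447.
Repeated squaring: 806^2≡1380, 806^4≡148, 806^8≡199, 806^16≡532, 806^32≡859, 806^64≡1358, 806^128≡686, 806^256≡321 (mod 1447).
806^362 = 806^(256+64+32+8+2) ≡ 335 (mod 1447).
Check: 335² = 112225 ≡ 806 (mod 1447). The two roots are 335 and 1112.

335, 1112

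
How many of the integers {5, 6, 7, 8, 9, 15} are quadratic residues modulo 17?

(5/17) = -1 → non-residue.
(6/17) = -1 → non-residue.
(7/17) = -1 → non-residue.
(8/17) = +1 → QR.
(9/17) = +1 → QR.
(15/17) = +1 → QR.
Total quadratic residues among the 6: 3.

3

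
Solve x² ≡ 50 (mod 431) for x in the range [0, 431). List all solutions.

78, 353

Since 431 ≡ 3 (mod 4), a square root of 50 is 50^((431+1)/4) = 50^108 mod 431.
Repeated squaring: 50^2≡345, 50^4≡69, 50^8≡20, 50^16≡400, 50^32≡99, 50^64≡319 (mod 431).
50^108 = 50^(64+32+8+4) ≡ 353 (mod 431).
Check: 353² = 124609 ≡ 50 (mod 431). The two roots are 78 and 353.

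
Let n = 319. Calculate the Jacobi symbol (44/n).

Pull out 2^2: since 319 ≡ 7 (mod 8), (2/319) = +1, so (2/319)^2 = +1.
Reciprocity: 11 ≡ 3 and 319 ≡ 3 (mod 4), so (11/319) = −(319/11).
Reduce top mod 11: now compute (0/11).
Top reduces to 0: gcd > 1, so the symbol is 0.

0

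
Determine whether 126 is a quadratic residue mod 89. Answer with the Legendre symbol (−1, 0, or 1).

Euler's criterion: (126/89) ≡ 37^44 (mod 89).
37^2 ≡ 34 (mod 89)
37^4 ≡ 88 (mod 89)
37^8 ≡ 1 (mod 89)
37^16 ≡ 1 (mod 89)
37^32 ≡ 1 (mod 89)
37^44 = 37^(32+8+4) ≡ 88 (mod 89).
Result is 88 ≡ −1, so (126/89) = −1.

-1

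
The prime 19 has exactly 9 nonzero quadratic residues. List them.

Square k = 1,…,9 (k and 19−k give the same square):
1²=1, 2²=4, 3²=9, 4²=16, 5²≡6, 6²≡17, 7²≡11, 8²≡7, 9²≡5 (mod 19).
So the quadratic residues mod 19 are {1, 4, 5, 6, 7, 9, 11, 16, 17}.

1 4 5 6 7 9 11 16 17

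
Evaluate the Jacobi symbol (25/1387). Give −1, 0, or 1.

1

Reciprocity: 25 ≡ 1 and 1387 ≡ 3 (mod 4), so (25/1387) = +(1387/25).
Reduce top mod 25: now compute (12/25).
Pull out 2^2: since 25 ≡ 1 (mod 8), (2/25) = +1, so (2/25)^2 = +1.
Reciprocity: 3 ≡ 3 and 25 ≡ 1 (mod 4), so (3/25) = +(25/3).
Reduce top mod 3: now compute (1/3).
Reached (1/3) = 1. Collecting the sign flips along the way, the symbol is +1.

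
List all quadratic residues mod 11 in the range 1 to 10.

Square k = 1,…,5 (k and 11−k give the same square):
1²=1, 2²=4, 3²=9, 4²≡5, 5²≡3 (mod 11).
So the quadratic residues mod 11 are {1, 3, 4, 5, 9}.

1 3 4 5 9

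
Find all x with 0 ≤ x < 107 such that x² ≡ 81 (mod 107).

9, 98

Since 107 ≡ 3 (mod 4), a square root of 81 is 81^((107+1)/4) = 81^27 mod 107.
Repeated squaring: 81^2≡34, 81^4≡86, 81^8≡13, 81^16≡62 (mod 107).
81^27 = 81^(16+8+2+1) ≡ 9 (mod 107).
Check: 9² = 81 ≡ 81 (mod 107). The two roots are 9 and 98.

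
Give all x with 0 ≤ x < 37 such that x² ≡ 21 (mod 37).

37 ≡ 1 (mod 4), so we find a root by search.
Trying successive values, 13² = 169 ≡ 21 (mod 37). The other root is 37 − 13 = 24.

13, 24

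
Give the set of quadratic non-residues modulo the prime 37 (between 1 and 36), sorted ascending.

2,5,6,8,13,14,15,17,18,19,20,22,23,24,29,31,32,35

Square k = 1,…,18 (k and 37−k give the same square):
1²=1, 2²=4, 3²=9, 4²=16, 5²=25, 6²=36, 7²≡12, 8²≡27, 9²≡7, 10²≡26, 11²≡10, 12²≡33, 13²≡21, 14²≡11, 15²≡3, 16²≡34, 17²≡30, 18²≡28 (mod 37).
The residues are {1, 3, 4, 7, 9, 10, 11, 12, 16, 21, 25, 26, 27, 28, 30, 33, 34, 36}; the non-residues are the remaining 18 nonzero classes.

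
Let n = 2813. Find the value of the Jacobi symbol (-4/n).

1

First reduce: -4 ≡ 2809 (mod 2813).
Reciprocity: 2809 ≡ 1 and 2813 ≡ 1 (mod 4), so (2809/2813) = +(2813/2809).
Reduce top mod 2809: now compute (4/2809).
Pull out 2^2: since 2809 ≡ 1 (mod 8), (2/2809) = +1, so (2/2809)^2 = +1.
Reached (1/2809) = 1. Collecting the sign flips along the way, the symbol is +1.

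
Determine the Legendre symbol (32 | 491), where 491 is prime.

Pull out 2^5: since 491 ≡ 3 (mod 8), (2/491) = -1, so (2/491)^5 = -1.
Reached (1/491) = 1. Collecting the sign flips along the way, the symbol is -1.

-1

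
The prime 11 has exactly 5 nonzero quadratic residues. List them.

1,3,4,5,9

Square k = 1,…,5 (k and 11−k give the same square):
1²=1, 2²=4, 3²=9, 4²≡5, 5²≡3 (mod 11).
So the quadratic residues mod 11 are {1, 3, 4, 5, 9}.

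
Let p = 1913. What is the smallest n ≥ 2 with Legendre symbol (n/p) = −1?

3

(2/1913) = +1, so 2 is a residue.
(3/1913) = −1, so 3 is the smallest positive non-residue mod 1913.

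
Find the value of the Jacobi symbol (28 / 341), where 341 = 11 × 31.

-1

Pull out 2^2: since 341 ≡ 5 (mod 8), (2/341) = -1, so (2/341)^2 = +1.
Reciprocity: 7 ≡ 3 and 341 ≡ 1 (mod 4), so (7/341) = +(341/7).
Reduce top mod 7: now compute (5/7).
Reciprocity: 5 ≡ 1 and 7 ≡ 3 (mod 4), so (5/7) = +(7/5).
Reduce top mod 5: now compute (2/5).
Pull out 2: since 5 ≡ 5 (mod 8), (2/5) = -1.
Reached (1/5) = 1. Collecting the sign flips along the way, the symbol is -1.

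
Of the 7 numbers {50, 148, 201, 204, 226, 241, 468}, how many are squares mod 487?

(50/487) = +1 → QR.
(148/487) = -1 → non-residue.
(201/487) = -1 → non-residue.
(204/487) = +1 → QR.
(226/487) = -1 → non-residue.
(241/487) = +1 → QR.
(468/487) = -1 → non-residue.
Total quadratic residues among the 7: 3.

3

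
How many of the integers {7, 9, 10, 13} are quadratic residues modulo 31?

(7/31) = +1 → QR.
(9/31) = +1 → QR.
(10/31) = +1 → QR.
(13/31) = -1 → non-residue.
Total quadratic residues among the 4: 3.

3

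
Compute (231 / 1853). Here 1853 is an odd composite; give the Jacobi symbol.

1

Reciprocity: 231 ≡ 3 and 1853 ≡ 1 (mod 4), so (231/1853) = +(1853/231).
Reduce top mod 231: now compute (5/231).
Reciprocity: 5 ≡ 1 and 231 ≡ 3 (mod 4), so (5/231) = +(231/5).
Reduce top mod 5: now compute (1/5).
Reached (1/5) = 1. Collecting the sign flips along the way, the symbol is +1.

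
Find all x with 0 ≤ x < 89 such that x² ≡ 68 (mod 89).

89 ≡ 1 (mod 4), so we find a root by search.
Trying successive values, 35² = 1225 ≡ 68 (mod 89). The other root is 89 − 35 = 54.

35, 54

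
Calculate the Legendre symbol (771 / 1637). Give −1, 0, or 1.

Reciprocity: 771 ≡ 3 and 1637 ≡ 1 (mod 4), so (771/1637) = +(1637/771).
Reduce top mod 771: now compute (95/771).
Reciprocity: 95 ≡ 3 and 771 ≡ 3 (mod 4), so (95/771) = −(771/95).
Reduce top mod 95: now compute (11/95).
Reciprocity: 11 ≡ 3 and 95 ≡ 3 (mod 4), so (11/95) = −(95/11).
Reduce top mod 11: now compute (7/11).
Reciprocity: 7 ≡ 3 and 11 ≡ 3 (mod 4), so (7/11) = −(11/7).
Reduce top mod 7: now compute (4/7).
Pull out 2^2: since 7 ≡ 7 (mod 8), (2/7) = +1, so (2/7)^2 = +1.
Reached (1/7) = 1. Collecting the sign flips along the way, the symbol is -1.

-1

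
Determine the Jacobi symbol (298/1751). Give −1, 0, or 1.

1

Pull out 2: since 1751 ≡ 7 (mod 8), (2/1751) = +1.
Reciprocity: 149 ≡ 1 and 1751 ≡ 3 (mod 4), so (149/1751) = +(1751/149).
Reduce top mod 149: now compute (112/149).
Pull out 2^4: since 149 ≡ 5 (mod 8), (2/149) = -1, so (2/149)^4 = +1.
Reciprocity: 7 ≡ 3 and 149 ≡ 1 (mod 4), so (7/149) = +(149/7).
Reduce top mod 7: now compute (2/7).
Pull out 2: since 7 ≡ 7 (mod 8), (2/7) = +1.
Reached (1/7) = 1. Collecting the sign flips along the way, the symbol is +1.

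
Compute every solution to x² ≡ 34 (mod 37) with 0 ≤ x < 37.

16, 21

37 ≡ 1 (mod 4), so we find a root by search.
Trying successive values, 16² = 256 ≡ 34 (mod 37). The other root is 37 − 16 = 21.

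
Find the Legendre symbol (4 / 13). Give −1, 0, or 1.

1

Pull out 2^2: since 13 ≡ 5 (mod 8), (2/13) = -1, so (2/13)^2 = +1.
Reached (1/13) = 1. Collecting the sign flips along the way, the symbol is +1.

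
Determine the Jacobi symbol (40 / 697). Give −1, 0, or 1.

-1

Pull out 2^3: since 697 ≡ 1 (mod 8), (2/697) = +1, so (2/697)^3 = +1.
Reciprocity: 5 ≡ 1 and 697 ≡ 1 (mod 4), so (5/697) = +(697/5).
Reduce top mod 5: now compute (2/5).
Pull out 2: since 5 ≡ 5 (mod 8), (2/5) = -1.
Reached (1/5) = 1. Collecting the sign flips along the way, the symbol is -1.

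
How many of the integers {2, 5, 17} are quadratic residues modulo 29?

(2/29) = -1 → non-residue.
(5/29) = +1 → QR.
(17/29) = -1 → non-residue.
Total quadratic residues among the 3: 1.

1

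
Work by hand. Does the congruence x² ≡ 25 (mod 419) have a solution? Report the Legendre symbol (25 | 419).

1

Reciprocity: 25 ≡ 1 and 419 ≡ 3 (mod 4), so (25/419) = +(419/25).
Reduce top mod 25: now compute (19/25).
Reciprocity: 19 ≡ 3 and 25 ≡ 1 (mod 4), so (19/25) = +(25/19).
Reduce top mod 19: now compute (6/19).
Pull out 2: since 19 ≡ 3 (mod 8), (2/19) = -1.
Reciprocity: 3 ≡ 3 and 19 ≡ 3 (mod 4), so (3/19) = −(19/3).
Reduce top mod 3: now compute (1/3).
Reached (1/3) = 1. Collecting the sign flips along the way, the symbol is +1.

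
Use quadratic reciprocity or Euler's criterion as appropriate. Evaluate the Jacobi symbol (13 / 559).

Reciprocity: 13 ≡ 1 and 559 ≡ 3 (mod 4), so (13/559) = +(559/13).
Reduce top mod 13: now compute (0/13).
Top reduces to 0: gcd > 1, so the symbol is 0.

0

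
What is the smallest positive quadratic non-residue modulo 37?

2

(2/37) = −1, so 2 is the smallest positive non-residue mod 37.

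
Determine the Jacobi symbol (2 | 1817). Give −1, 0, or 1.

Pull out 2: since 1817 ≡ 1 (mod 8), (2/1817) = +1.
Reached (1/1817) = 1. Collecting the sign flips along the way, the symbol is +1.

1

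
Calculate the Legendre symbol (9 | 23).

1

Euler's criterion: (9/23) ≡ 9^11 (mod 23).
9^2 ≡ 12 (mod 23)
9^4 ≡ 6 (mod 23)
9^8 ≡ 13 (mod 23)
9^11 = 9^(8+2+1) ≡ 1 (mod 23).
Result is 1, so (9/23) = 1.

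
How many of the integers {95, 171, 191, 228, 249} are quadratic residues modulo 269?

(95/269) = -1 → non-residue.
(171/269) = -1 → non-residue.
(191/269) = +1 → QR.
(228/269) = +1 → QR.
(249/269) = +1 → QR.
Total quadratic residues among the 5: 3.

3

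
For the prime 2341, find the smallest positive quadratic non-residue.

2

(2/2341) = −1, so 2 is the smallest positive non-residue mod 2341.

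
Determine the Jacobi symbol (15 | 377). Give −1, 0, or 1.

Reciprocity: 15 ≡ 3 and 377 ≡ 1 (mod 4), so (15/377) = +(377/15).
Reduce top mod 15: now compute (2/15).
Pull out 2: since 15 ≡ 7 (mod 8), (2/15) = +1.
Reached (1/15) = 1. Collecting the sign flips along the way, the symbol is +1.

1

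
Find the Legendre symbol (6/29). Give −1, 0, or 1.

1

Pull out 2: since 29 ≡ 5 (mod 8), (2/29) = -1.
Reciprocity: 3 ≡ 3 and 29 ≡ 1 (mod 4), so (3/29) = +(29/3).
Reduce top mod 3: now compute (2/3).
Pull out 2: since 3 ≡ 3 (mod 8), (2/3) = -1.
Reached (1/3) = 1. Collecting the sign flips along the way, the symbol is +1.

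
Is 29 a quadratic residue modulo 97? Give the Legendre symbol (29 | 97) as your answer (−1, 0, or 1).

Reciprocity: 29 ≡ 1 and 97 ≡ 1 (mod 4), so (29/97) = +(97/29).
Reduce top mod 29: now compute (10/29).
Pull out 2: since 29 ≡ 5 (mod 8), (2/29) = -1.
Reciprocity: 5 ≡ 1 and 29 ≡ 1 (mod 4), so (5/29) = +(29/5).
Reduce top mod 5: now compute (4/5).
Pull out 2^2: since 5 ≡ 5 (mod 8), (2/5) = -1, so (2/5)^2 = +1.
Reached (1/5) = 1. Collecting the sign flips along the way, the symbol is -1.

-1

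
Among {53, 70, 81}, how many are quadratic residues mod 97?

3

(53/97) = +1 → QR.
(70/97) = +1 → QR.
(81/97) = +1 → QR.
Total quadratic residues among the 3: 3.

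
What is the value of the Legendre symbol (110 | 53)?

1

First reduce: 110 ≡ 4 (mod 53).
Pull out 2^2: since 53 ≡ 5 (mod 8), (2/53) = -1, so (2/53)^2 = +1.
Reached (1/53) = 1. Collecting the sign flips along the way, the symbol is +1.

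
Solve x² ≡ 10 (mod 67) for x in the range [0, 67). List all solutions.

Since 67 ≡ 3 (mod 4), a square root of 10 is 10^((67+1)/4) = 10^17 mod 67.
Repeated squaring: 10^2≡33, 10^4≡17, 10^8≡21, 10^16≡39 (mod 67).
10^17 = 10^(16+1) ≡ 55 (mod 67).
Check: 55² = 3025 ≡ 10 (mod 67). The two roots are 12 and 55.

12, 55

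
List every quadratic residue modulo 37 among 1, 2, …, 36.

Square k = 1,…,18 (k and 37−k give the same square):
1²=1, 2²=4, 3²=9, 4²=16, 5²=25, 6²=36, 7²≡12, 8²≡27, 9²≡7, 10²≡26, 11²≡10, 12²≡33, 13²≡21, 14²≡11, 15²≡3, 16²≡34, 17²≡30, 18²≡28 (mod 37).
So the quadratic residues mod 37 are {1, 3, 4, 7, 9, 10, 11, 12, 16, 21, 25, 26, 27, 28, 30, 33, 34, 36}.

1, 3, 4, 7, 9, 10, 11, 12, 16, 21, 25, 26, 27, 28, 30, 33, 34, 36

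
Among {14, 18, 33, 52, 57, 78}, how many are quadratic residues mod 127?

2

(14/127) = -1 → non-residue.
(18/127) = +1 → QR.
(33/127) = -1 → non-residue.
(52/127) = +1 → QR.
(57/127) = -1 → non-residue.
(78/127) = -1 → non-residue.
Total quadratic residues among the 6: 2.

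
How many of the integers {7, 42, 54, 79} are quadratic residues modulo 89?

2

(7/89) = -1 → non-residue.
(42/89) = +1 → QR.
(54/89) = -1 → non-residue.
(79/89) = +1 → QR.
Total quadratic residues among the 4: 2.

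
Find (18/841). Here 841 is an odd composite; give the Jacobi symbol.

1

Pull out 2: since 841 ≡ 1 (mod 8), (2/841) = +1.
Reciprocity: 9 ≡ 1 and 841 ≡ 1 (mod 4), so (9/841) = +(841/9).
Reduce top mod 9: now compute (4/9).
Pull out 2^2: since 9 ≡ 1 (mod 8), (2/9) = +1, so (2/9)^2 = +1.
Reached (1/9) = 1. Collecting the sign flips along the way, the symbol is +1.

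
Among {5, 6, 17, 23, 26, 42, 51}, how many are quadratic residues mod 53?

(5/53) = -1 → non-residue.
(6/53) = +1 → QR.
(17/53) = +1 → QR.
(23/53) = -1 → non-residue.
(26/53) = -1 → non-residue.
(42/53) = +1 → QR.
(51/53) = -1 → non-residue.
Total quadratic residues among the 7: 3.

3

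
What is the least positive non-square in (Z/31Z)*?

3

(2/31) = +1, so 2 is a residue.
(3/31) = −1, so 3 is the smallest positive non-residue mod 31.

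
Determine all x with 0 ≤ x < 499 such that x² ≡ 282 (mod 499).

Since 499 ≡ 3 (mod 4), a square root of 282 is 282^((499+1)/4) = 282^125 mod 499.
Repeated squaring: 282^2≡183, 282^4≡56, 282^8≡142, 282^16≡204, 282^32≡199, 282^64≡180 (mod 499).
282^125 = 282^(64+32+16+8+4+1) ≡ 198 (mod 499).
Check: 198² = 39204 ≡ 282 (mod 499). The two roots are 198 and 301.

198, 301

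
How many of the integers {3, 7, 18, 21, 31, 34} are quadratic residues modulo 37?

(3/37) = +1 → QR.
(7/37) = +1 → QR.
(18/37) = -1 → non-residue.
(21/37) = +1 → QR.
(31/37) = -1 → non-residue.
(34/37) = +1 → QR.
Total quadratic residues among the 6: 4.

4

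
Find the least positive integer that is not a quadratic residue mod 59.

(2/59) = −1, so 2 is the smallest positive non-residue mod 59.

2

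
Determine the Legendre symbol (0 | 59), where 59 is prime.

0

Top reduces to 0: gcd > 1, so the symbol is 0.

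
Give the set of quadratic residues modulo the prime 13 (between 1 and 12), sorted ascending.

Square k = 1,…,6 (k and 13−k give the same square):
1²=1, 2²=4, 3²=9, 4²≡3, 5²≡12, 6²≡10 (mod 13).
So the quadratic residues mod 13 are {1, 3, 4, 9, 10, 12}.

1,3,4,9,10,12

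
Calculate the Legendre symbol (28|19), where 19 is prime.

First reduce: 28 ≡ 9 (mod 19).
Reciprocity: 9 ≡ 1 and 19 ≡ 3 (mod 4), so (9/19) = +(19/9).
Reduce top mod 9: now compute (1/9).
Reached (1/9) = 1. Collecting the sign flips along the way, the symbol is +1.

1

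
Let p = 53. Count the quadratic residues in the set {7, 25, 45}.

(7/53) = +1 → QR.
(25/53) = +1 → QR.
(45/53) = -1 → non-residue.
Total quadratic residues among the 3: 2.

2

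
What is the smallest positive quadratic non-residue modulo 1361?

(2/1361) = +1, so 2 is a residue.
(3/1361) = −1, so 3 is the smallest positive non-residue mod 1361.

3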